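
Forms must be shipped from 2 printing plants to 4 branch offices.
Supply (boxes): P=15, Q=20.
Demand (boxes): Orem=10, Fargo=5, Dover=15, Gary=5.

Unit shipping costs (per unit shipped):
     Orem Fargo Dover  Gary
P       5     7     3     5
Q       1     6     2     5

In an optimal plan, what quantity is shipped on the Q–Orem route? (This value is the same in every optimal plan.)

The minimum-cost plan:
  P to Fargo: 5 × 7 = 35
  P to Dover: 5 × 3 = 15
  P to Gary: 5 × 5 = 25
  Q to Orem: 10 × 1 = 10
  Q to Dover: 10 × 2 = 20
Total cost = 105.
So Q→Orem carries 10 boxes.

10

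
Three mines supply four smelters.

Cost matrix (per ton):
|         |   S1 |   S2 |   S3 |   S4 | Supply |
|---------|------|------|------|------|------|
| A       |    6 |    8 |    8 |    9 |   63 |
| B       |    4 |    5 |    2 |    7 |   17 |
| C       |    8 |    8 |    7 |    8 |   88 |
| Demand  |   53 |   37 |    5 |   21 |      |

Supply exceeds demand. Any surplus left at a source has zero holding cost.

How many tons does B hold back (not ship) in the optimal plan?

0

An optimal plan:
  A->S1: 53 tons
  A->S2: 10 tons
  B->S2: 12 tons
  B->S3: 5 tons
  C->S2: 15 tons
  C->S4: 21 tons
Total cost = 756.
B ships 17 of its 17, leaving 0.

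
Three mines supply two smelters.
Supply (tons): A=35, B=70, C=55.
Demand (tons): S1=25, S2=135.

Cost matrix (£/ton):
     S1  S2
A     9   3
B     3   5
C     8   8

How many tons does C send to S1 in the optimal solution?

Solving gives:
  A to S2: 35 × £3 = £105
  B to S1: 25 × £3 = £75
  B to S2: 45 × £5 = £225
  C to S2: 55 × £8 = £440
Total cost = £845.
The route C→S1 is not used.

0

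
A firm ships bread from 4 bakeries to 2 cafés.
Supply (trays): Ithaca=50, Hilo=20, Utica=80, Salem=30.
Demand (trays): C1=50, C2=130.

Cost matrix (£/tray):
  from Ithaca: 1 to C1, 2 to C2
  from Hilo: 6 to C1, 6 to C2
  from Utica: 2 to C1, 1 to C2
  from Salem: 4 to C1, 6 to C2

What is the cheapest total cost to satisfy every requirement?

A cheapest plan:
  Ithaca→C1: 20 trays
  Ithaca→C2: 30 trays
  Hilo→C2: 20 trays
  Utica→C2: 80 trays
  Salem→C1: 30 trays
Total cost = £400.
(Supply check: Ithaca ships 50; Hilo ships 20; Utica ships 80; Salem ships 30.)

400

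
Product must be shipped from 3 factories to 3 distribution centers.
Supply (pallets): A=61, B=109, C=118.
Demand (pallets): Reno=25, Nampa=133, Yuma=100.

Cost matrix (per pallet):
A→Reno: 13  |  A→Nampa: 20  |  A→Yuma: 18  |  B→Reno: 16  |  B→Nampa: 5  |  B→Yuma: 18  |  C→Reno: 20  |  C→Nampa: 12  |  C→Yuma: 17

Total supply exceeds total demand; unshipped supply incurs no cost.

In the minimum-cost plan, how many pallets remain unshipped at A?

An optimal plan:
  A→Reno: 25 pallets
  A→Yuma: 6 pallets
  B→Nampa: 109 pallets
  C→Nampa: 24 pallets
  C→Yuma: 94 pallets
Total cost = 2864.
A ships 31 of its 61, leaving 30.

30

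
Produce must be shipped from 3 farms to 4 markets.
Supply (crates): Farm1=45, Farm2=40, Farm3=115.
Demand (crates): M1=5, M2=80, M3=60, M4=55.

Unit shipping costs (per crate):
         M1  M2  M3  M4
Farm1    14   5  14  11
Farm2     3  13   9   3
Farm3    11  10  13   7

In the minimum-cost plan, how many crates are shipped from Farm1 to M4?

0

Optimal shipments:
  Farm1 to M2: 45 × 5 = 225
  Farm2 to M1: 5 × 3 = 15
  Farm2 to M3: 35 × 9 = 315
  Farm3 to M2: 35 × 10 = 350
  Farm3 to M3: 25 × 13 = 325
  Farm3 to M4: 55 × 7 = 385
Total cost = 1615.
The route Farm1→M4 is not used.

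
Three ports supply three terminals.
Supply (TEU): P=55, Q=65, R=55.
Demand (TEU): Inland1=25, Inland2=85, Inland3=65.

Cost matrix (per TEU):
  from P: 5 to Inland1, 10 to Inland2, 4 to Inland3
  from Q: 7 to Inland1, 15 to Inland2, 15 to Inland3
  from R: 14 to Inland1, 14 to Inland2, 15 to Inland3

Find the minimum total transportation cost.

1765

An optimal shipping plan:
  P->Inland3: 55 × 4 = 220
  Q->Inland1: 25 × 7 = 175
  Q->Inland2: 30 × 15 = 450
  Q->Inland3: 10 × 15 = 150
  R->Inland2: 55 × 14 = 770
Total = 220 + 175 + 450 + 150 + 770 = 1765.
(Supply check: P ships 55; Q ships 65; R ships 55.)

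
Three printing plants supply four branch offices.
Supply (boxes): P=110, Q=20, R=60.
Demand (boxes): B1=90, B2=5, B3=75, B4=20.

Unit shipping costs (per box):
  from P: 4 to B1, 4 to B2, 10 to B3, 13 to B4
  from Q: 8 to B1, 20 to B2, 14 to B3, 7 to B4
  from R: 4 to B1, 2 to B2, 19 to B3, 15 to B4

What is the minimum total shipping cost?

Optimal allocation:
  P to B1: 35 × 4 = 140
  P to B3: 75 × 10 = 750
  Q to B4: 20 × 7 = 140
  R to B1: 55 × 4 = 220
  R to B2: 5 × 2 = 10
Total = 140 + 750 + 140 + 220 + 10 = 1260.

1260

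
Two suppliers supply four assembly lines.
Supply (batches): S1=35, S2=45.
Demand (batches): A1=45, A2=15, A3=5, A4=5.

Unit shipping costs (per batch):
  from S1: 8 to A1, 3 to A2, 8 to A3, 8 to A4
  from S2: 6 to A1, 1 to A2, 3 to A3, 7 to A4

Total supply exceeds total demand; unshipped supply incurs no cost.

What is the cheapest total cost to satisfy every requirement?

A cheapest plan:
  S1–A1: 5 batches
  S1–A2: 15 batches
  S1–A4: 5 batches
  S2–A1: 40 batches
  S2–A3: 5 batches
Total cost = 380.

380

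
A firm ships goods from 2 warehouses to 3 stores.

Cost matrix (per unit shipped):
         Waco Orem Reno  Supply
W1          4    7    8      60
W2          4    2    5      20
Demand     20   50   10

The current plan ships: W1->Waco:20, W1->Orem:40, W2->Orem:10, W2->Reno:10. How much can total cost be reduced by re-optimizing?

20

Current plan cost = 20·4 + 40·7 + 10·2 + 10·5 = 430.
Optimal plan:
  W1->Waco: 20 × 4 = 80
  W1->Orem: 30 × 7 = 210
  W1->Reno: 10 × 8 = 80
  W2->Orem: 20 × 2 = 40
Optimal cost = 410.
Saving = 430 − 410 = 20.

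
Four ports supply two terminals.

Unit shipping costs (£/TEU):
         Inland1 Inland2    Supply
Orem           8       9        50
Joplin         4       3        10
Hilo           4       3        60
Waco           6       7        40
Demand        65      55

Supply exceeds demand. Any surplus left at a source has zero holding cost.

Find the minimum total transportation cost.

545

Optimal allocation:
  Orem to Inland1: 10 × £8 = £80
  Joplin to Inland2: 10 × £3 = £30
  Hilo to Inland1: 15 × £4 = £60
  Hilo to Inland2: 45 × £3 = £135
  Waco to Inland1: 40 × £6 = £240
Total = 80 + 30 + 60 + 135 + 240 = £545.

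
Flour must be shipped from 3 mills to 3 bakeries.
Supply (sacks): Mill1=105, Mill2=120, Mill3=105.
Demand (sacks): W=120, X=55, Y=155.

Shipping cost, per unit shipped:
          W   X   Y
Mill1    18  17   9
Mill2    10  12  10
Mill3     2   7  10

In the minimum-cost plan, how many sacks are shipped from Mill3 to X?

The minimum-cost plan:
  Mill1→Y: 105 × 9 = 945
  Mill2→W: 15 × 10 = 150
  Mill2→X: 55 × 12 = 660
  Mill2→Y: 50 × 10 = 500
  Mill3→W: 105 × 2 = 210
Total cost = 2465.
The route Mill3→X is not used.

0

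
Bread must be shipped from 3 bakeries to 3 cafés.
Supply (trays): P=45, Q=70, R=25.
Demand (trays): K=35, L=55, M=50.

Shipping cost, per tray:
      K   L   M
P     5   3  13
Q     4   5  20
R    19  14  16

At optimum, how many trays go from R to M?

25

Solving gives:
  P→L: 20 trays
  P→M: 25 trays
  Q→K: 35 trays
  Q→L: 35 trays
  R→M: 25 trays
Total cost = 1100.
So R→M carries 25 trays.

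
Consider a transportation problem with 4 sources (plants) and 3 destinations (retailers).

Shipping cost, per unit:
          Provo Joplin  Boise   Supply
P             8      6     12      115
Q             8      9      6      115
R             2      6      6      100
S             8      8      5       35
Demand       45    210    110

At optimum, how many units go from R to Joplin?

55

Solving gives:
  P->Joplin: 115 × 6 = 690
  Q->Joplin: 40 × 9 = 360
  Q->Boise: 75 × 6 = 450
  R->Provo: 45 × 2 = 90
  R->Joplin: 55 × 6 = 330
  S->Boise: 35 × 5 = 175
Total cost = 2095.
So R→Joplin carries 55 units.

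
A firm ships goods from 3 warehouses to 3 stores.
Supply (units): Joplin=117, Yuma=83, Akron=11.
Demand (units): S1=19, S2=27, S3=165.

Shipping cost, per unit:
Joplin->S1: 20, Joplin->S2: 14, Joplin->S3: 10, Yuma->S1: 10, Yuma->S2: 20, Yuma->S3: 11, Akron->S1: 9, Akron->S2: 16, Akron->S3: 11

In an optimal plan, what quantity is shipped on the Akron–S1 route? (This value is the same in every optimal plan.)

11

Optimal shipments:
  Joplin->S2: 27 × 14 = 378
  Joplin->S3: 90 × 10 = 900
  Yuma->S1: 8 × 10 = 80
  Yuma->S3: 75 × 11 = 825
  Akron->S1: 11 × 9 = 99
Total cost = 2282.
So Akron→S1 carries 11 units.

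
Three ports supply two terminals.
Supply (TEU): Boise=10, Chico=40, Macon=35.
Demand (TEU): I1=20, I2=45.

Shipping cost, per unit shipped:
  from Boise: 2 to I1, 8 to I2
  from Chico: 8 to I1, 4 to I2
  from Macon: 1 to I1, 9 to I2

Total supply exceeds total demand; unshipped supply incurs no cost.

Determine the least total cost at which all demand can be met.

Optimal allocation:
  Boise to I2: 5 TEU
  Chico to I2: 40 TEU
  Macon to I1: 20 TEU
Total cost = 220.
(Supply check: Boise ships 5; Chico ships 40; Macon ships 20.)

220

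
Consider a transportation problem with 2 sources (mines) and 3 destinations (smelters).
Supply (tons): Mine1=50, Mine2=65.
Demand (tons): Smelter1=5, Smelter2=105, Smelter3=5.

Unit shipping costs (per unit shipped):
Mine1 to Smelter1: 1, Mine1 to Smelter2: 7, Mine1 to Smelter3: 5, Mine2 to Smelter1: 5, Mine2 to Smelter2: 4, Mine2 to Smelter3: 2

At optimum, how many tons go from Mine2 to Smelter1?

0

Optimal shipments:
  Mine1->Smelter1: 5 tons
  Mine1->Smelter2: 40 tons
  Mine1->Smelter3: 5 tons
  Mine2->Smelter2: 65 tons
Total cost = 570.
The route Mine2→Smelter1 is not used.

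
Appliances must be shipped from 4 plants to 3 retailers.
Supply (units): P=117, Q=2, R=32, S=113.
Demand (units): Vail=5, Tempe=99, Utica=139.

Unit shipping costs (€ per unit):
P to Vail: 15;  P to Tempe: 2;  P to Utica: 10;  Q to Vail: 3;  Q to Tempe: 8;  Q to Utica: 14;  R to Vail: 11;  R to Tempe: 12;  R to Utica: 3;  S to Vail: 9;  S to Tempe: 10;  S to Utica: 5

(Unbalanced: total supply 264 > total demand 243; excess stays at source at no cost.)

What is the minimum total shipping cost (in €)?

862

Optimal allocation:
  P to Tempe: 99 units
  Q to Vail: 2 units
  R to Utica: 32 units
  S to Vail: 3 units
  S to Utica: 107 units
Total cost = €862.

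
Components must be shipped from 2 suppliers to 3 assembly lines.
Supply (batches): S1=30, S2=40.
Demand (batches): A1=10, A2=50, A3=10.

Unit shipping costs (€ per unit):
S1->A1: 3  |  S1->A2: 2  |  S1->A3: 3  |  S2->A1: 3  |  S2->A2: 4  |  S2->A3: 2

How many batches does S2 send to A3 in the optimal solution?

Optimal shipments:
  S1->A2: 30 × €2 = €60
  S2->A1: 10 × €3 = €30
  S2->A2: 20 × €4 = €80
  S2->A3: 10 × €2 = €20
Total cost = €190.
So S2→A3 carries 10 batches.

10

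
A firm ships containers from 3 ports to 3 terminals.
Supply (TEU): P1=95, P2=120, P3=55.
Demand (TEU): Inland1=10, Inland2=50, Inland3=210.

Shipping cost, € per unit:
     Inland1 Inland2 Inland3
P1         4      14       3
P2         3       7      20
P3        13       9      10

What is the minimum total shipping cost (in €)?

2415

An optimal shipping plan:
  P1–Inland3: 95 × €3 = €285
  P2–Inland1: 10 × €3 = €30
  P2–Inland2: 50 × €7 = €350
  P2–Inland3: 60 × €20 = €1200
  P3–Inland3: 55 × €10 = €550
Total = 285 + 30 + 350 + 1200 + 550 = €2415.
(Supply check: P1 ships 95; P2 ships 120; P3 ships 55.)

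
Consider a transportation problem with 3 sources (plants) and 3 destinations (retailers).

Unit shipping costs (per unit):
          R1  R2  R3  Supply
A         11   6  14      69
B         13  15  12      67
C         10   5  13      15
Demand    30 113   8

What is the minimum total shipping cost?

1410

An optimal shipping plan:
  A→R2: 69 × 6 = 414
  B→R1: 30 × 13 = 390
  B→R2: 29 × 15 = 435
  B→R3: 8 × 12 = 96
  C→R2: 15 × 5 = 75
Total = 414 + 390 + 435 + 96 + 75 = 1410.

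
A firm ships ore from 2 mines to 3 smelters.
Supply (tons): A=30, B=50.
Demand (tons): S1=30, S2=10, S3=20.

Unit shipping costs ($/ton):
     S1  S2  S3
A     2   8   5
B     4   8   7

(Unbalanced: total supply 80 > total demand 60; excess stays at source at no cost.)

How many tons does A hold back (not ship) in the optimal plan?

0

An optimal plan:
  A→S1: 30 tons
  B→S2: 10 tons
  B→S3: 20 tons
Total cost = $280.
A ships 30 of its 30, leaving 0.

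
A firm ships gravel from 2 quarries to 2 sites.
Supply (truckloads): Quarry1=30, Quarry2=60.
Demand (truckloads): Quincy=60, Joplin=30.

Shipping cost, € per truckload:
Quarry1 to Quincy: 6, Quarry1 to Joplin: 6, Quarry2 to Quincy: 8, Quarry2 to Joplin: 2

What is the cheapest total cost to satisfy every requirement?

One minimum-cost allocation:
  Quarry1→Quincy: 30 truckloads
  Quarry2→Quincy: 30 truckloads
  Quarry2→Joplin: 30 truckloads
Total cost = €480.

480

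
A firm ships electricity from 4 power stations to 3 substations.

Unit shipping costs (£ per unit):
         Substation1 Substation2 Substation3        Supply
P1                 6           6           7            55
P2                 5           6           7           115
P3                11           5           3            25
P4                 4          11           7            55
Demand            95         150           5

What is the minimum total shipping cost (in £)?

One minimum-cost allocation:
  P1->Substation2: 55 × £6 = £330
  P2->Substation1: 40 × £5 = £200
  P2->Substation2: 75 × £6 = £450
  P3->Substation2: 20 × £5 = £100
  P3->Substation3: 5 × £3 = £15
  P4->Substation1: 55 × £4 = £220
Total = 330 + 200 + 450 + 100 + 15 + 220 = £1315.
(Supply check: P1 ships 55; P2 ships 115; P3 ships 25; P4 ships 55.)

1315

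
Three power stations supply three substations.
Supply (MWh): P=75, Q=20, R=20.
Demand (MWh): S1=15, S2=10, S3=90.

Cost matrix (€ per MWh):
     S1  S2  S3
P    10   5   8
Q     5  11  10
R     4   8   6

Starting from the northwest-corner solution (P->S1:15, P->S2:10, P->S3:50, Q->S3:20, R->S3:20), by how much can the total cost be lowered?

Current plan cost = 15·10 + 10·5 + 50·8 + 20·10 + 20·6 = €920.
Optimal plan:
  P->S2: 10 × €5 = €50
  P->S3: 65 × €8 = €520
  Q->S1: 15 × €5 = €75
  Q->S3: 5 × €10 = €50
  R->S3: 20 × €6 = €120
Optimal cost = €815.
Saving = 920 − 815 = €105.

105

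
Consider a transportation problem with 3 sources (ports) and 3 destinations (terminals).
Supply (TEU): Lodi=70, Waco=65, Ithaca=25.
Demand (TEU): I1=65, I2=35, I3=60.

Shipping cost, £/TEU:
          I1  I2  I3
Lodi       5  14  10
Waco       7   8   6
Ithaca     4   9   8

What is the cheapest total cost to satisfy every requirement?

One minimum-cost allocation:
  Lodi→I1: 65 × £5 = £325
  Lodi→I3: 5 × £10 = £50
  Waco→I2: 10 × £8 = £80
  Waco→I3: 55 × £6 = £330
  Ithaca→I2: 25 × £9 = £225
Total = 325 + 50 + 80 + 330 + 225 = £1010.
(Supply check: Lodi ships 70; Waco ships 65; Ithaca ships 25.)

1010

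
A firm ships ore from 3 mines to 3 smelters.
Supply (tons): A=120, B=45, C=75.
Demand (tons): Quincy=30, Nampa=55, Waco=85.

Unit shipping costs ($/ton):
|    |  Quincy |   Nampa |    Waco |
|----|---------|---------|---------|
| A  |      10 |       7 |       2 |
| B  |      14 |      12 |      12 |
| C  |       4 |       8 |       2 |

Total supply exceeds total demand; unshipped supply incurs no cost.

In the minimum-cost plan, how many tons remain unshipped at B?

An optimal plan:
  A→Nampa: 55 × $7 = $385
  A→Waco: 40 × $2 = $80
  C→Quincy: 30 × $4 = $120
  C→Waco: 45 × $2 = $90
Total cost = $675.
B ships 0 of its 45, leaving 45.

45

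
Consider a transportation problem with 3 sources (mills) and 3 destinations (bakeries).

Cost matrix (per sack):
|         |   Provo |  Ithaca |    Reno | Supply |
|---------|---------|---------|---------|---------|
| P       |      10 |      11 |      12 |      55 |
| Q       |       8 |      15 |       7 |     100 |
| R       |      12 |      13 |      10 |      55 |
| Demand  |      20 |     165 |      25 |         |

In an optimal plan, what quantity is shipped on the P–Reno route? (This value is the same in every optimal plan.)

0

Optimal shipments:
  P->Ithaca: 55 sacks
  Q->Provo: 20 sacks
  Q->Ithaca: 55 sacks
  Q->Reno: 25 sacks
  R->Ithaca: 55 sacks
Total cost = 2480.
The route P→Reno is not used.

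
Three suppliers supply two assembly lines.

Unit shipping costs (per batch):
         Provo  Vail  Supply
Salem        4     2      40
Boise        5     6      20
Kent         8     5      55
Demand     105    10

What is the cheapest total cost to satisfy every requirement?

670

A cheapest plan:
  Salem->Provo: 40 × 4 = 160
  Boise->Provo: 20 × 5 = 100
  Kent->Provo: 45 × 8 = 360
  Kent->Vail: 10 × 5 = 50
Total = 160 + 100 + 360 + 50 = 670.
(Supply check: Salem ships 40; Boise ships 20; Kent ships 55.)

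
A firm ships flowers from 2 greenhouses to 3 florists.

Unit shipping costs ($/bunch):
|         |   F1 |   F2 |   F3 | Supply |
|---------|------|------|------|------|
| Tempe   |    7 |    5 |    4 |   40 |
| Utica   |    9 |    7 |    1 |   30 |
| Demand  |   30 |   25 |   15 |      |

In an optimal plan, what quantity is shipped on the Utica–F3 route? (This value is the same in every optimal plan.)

15

Solving gives:
  Tempe to F1: 30 × $7 = $210
  Tempe to F2: 10 × $5 = $50
  Utica to F2: 15 × $7 = $105
  Utica to F3: 15 × $1 = $15
Total cost = $380.
So Utica→F3 carries 15 bunches.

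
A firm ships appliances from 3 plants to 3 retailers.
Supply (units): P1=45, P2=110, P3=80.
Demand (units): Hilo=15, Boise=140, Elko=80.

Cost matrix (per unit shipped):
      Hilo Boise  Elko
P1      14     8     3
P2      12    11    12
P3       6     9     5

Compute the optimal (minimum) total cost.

1880

A cheapest plan:
  P1->Elko: 45 × 3 = 135
  P2->Boise: 110 × 11 = 1210
  P3->Hilo: 15 × 6 = 90
  P3->Boise: 30 × 9 = 270
  P3->Elko: 35 × 5 = 175
Total = 135 + 1210 + 90 + 270 + 175 = 1880.
(Supply check: P1 ships 45; P2 ships 110; P3 ships 80.)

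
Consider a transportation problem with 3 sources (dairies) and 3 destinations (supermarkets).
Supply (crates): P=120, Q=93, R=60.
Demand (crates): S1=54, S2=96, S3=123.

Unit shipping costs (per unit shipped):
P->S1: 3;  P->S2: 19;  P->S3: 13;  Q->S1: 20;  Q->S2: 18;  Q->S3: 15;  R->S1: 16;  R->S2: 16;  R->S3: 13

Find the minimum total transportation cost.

Optimal allocation:
  P–S1: 54 × 3 = 162
  P–S3: 66 × 13 = 858
  Q–S2: 36 × 18 = 648
  Q–S3: 57 × 15 = 855
  R–S2: 60 × 16 = 960
Total = 162 + 858 + 648 + 855 + 960 = 3483.
(Supply check: P ships 120; Q ships 93; R ships 60.)

3483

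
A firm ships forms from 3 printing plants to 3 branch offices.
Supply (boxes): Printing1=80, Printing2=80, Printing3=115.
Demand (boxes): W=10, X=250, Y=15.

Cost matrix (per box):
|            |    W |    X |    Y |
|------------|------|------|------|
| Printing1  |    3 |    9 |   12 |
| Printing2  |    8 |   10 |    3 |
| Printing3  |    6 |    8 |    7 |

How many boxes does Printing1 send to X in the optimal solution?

Optimal shipments:
  Printing1 to W: 10 × 3 = 30
  Printing1 to X: 70 × 9 = 630
  Printing2 to X: 65 × 10 = 650
  Printing2 to Y: 15 × 3 = 45
  Printing3 to X: 115 × 8 = 920
Total cost = 2275.
So Printing1→X carries 70 boxes.

70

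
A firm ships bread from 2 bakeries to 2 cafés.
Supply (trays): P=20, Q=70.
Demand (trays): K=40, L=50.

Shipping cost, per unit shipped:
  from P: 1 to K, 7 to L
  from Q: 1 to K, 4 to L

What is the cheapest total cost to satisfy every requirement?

240

An optimal shipping plan:
  P–K: 20 trays
  Q–K: 20 trays
  Q–L: 50 trays
Total cost = 240.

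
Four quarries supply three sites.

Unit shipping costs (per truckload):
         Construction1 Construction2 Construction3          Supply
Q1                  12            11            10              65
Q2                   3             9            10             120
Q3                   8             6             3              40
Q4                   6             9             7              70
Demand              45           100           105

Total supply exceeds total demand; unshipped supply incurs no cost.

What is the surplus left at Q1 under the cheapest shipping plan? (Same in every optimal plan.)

An optimal plan:
  Q1→Construction2: 20 × 11 = 220
  Q2→Construction1: 45 × 3 = 135
  Q2→Construction2: 75 × 9 = 675
  Q3→Construction3: 40 × 3 = 120
  Q4→Construction2: 5 × 9 = 45
  Q4→Construction3: 65 × 7 = 455
Total cost = 1650.
Q1 ships 20 of its 65, leaving 45.

45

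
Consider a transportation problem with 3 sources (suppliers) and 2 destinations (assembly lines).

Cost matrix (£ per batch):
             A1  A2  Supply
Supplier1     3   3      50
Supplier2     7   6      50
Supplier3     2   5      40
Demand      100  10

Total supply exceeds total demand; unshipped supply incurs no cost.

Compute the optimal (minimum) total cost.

360

Optimal allocation:
  Supplier1 to A1: 50 batches
  Supplier2 to A1: 10 batches
  Supplier2 to A2: 10 batches
  Supplier3 to A1: 40 batches
Total cost = £360.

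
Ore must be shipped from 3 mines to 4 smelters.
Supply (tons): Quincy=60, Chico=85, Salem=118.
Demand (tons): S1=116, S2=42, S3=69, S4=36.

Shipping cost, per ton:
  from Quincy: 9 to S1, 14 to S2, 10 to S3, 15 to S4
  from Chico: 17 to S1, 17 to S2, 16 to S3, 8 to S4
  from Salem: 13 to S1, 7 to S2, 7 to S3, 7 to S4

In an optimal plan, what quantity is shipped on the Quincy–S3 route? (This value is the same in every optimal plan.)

Solving gives:
  Quincy→S1: 60 × 9 = 540
  Chico→S1: 49 × 17 = 833
  Chico→S4: 36 × 8 = 288
  Salem→S1: 7 × 13 = 91
  Salem→S2: 42 × 7 = 294
  Salem→S3: 69 × 7 = 483
Total cost = 2529.
The route Quincy→S3 is not used.

0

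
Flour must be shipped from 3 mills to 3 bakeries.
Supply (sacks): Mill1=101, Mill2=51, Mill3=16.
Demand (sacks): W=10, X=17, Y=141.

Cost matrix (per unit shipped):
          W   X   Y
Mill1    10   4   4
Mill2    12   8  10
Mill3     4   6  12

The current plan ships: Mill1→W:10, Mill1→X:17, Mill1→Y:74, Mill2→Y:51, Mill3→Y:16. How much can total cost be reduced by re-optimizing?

198

Current plan cost = 10·10 + 17·4 + 74·4 + 51·10 + 16·12 = 1166.
Optimal plan:
  Mill1–Y: 101 × 4 = 404
  Mill2–X: 11 × 8 = 88
  Mill2–Y: 40 × 10 = 400
  Mill3–W: 10 × 4 = 40
  Mill3–X: 6 × 6 = 36
Optimal cost = 968.
Saving = 1166 − 968 = 198.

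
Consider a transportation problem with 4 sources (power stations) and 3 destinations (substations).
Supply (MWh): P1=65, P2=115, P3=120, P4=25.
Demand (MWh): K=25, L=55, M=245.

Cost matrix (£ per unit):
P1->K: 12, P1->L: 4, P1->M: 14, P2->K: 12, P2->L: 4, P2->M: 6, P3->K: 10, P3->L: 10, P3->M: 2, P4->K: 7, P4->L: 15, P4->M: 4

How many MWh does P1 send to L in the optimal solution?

The minimum-cost plan:
  P1 to K: 10 × £12 = £120
  P1 to L: 55 × £4 = £220
  P2 to M: 115 × £6 = £690
  P3 to M: 120 × £2 = £240
  P4 to K: 15 × £7 = £105
  P4 to M: 10 × £4 = £40
Total cost = £1415.
So P1→L carries 55 MWh.

55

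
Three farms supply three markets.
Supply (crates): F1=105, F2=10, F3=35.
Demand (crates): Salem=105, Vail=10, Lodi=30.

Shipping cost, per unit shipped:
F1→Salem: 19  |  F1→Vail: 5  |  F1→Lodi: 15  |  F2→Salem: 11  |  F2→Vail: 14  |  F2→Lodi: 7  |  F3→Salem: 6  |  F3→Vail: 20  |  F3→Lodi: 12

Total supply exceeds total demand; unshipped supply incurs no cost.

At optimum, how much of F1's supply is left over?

An optimal plan:
  F1→Salem: 60 crates
  F1→Vail: 10 crates
  F1→Lodi: 30 crates
  F2→Salem: 10 crates
  F3→Salem: 35 crates
Total cost = 1960.
F1 ships 100 of its 105, leaving 5.

5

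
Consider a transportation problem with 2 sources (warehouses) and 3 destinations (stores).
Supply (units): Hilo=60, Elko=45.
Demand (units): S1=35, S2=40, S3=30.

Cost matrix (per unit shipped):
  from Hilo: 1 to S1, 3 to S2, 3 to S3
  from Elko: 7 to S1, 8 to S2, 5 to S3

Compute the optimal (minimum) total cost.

380

A cheapest plan:
  Hilo→S1: 35 × 1 = 35
  Hilo→S2: 25 × 3 = 75
  Elko→S2: 15 × 8 = 120
  Elko→S3: 30 × 5 = 150
Total = 35 + 75 + 120 + 150 = 380.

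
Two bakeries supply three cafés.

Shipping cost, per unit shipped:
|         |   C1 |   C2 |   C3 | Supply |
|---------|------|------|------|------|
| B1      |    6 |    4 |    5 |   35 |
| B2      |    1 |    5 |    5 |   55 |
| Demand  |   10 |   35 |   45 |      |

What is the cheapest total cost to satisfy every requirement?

One minimum-cost allocation:
  B1->C2: 35 × 4 = 140
  B2->C1: 10 × 1 = 10
  B2->C3: 45 × 5 = 225
Total = 140 + 10 + 225 = 375.

375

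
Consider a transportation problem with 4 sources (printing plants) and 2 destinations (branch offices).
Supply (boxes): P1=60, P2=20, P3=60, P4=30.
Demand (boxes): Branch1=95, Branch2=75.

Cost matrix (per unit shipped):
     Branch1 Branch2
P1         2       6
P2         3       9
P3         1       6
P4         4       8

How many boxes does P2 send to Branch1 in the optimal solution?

The minimum-cost plan:
  P1->Branch1: 15 × 2 = 30
  P1->Branch2: 45 × 6 = 270
  P2->Branch1: 20 × 3 = 60
  P3->Branch1: 60 × 1 = 60
  P4->Branch2: 30 × 8 = 240
Total cost = 660.
So P2→Branch1 carries 20 boxes.

20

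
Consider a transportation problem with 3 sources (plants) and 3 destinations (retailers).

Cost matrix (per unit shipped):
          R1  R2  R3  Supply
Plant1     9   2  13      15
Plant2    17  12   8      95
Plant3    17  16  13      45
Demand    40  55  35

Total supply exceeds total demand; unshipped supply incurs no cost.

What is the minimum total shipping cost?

Optimal allocation:
  Plant1→R2: 15 × 2 = 30
  Plant2→R1: 20 × 17 = 340
  Plant2→R2: 40 × 12 = 480
  Plant2→R3: 35 × 8 = 280
  Plant3→R1: 20 × 17 = 340
Total = 30 + 340 + 480 + 280 + 340 = 1470.

1470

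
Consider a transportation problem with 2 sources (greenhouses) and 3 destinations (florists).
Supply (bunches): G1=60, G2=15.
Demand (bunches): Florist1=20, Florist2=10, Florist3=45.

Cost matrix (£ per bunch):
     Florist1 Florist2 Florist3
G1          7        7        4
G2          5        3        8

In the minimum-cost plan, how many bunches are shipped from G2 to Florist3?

The minimum-cost plan:
  G1→Florist1: 15 bunches
  G1→Florist3: 45 bunches
  G2→Florist1: 5 bunches
  G2→Florist2: 10 bunches
Total cost = £340.
The route G2→Florist3 is not used.

0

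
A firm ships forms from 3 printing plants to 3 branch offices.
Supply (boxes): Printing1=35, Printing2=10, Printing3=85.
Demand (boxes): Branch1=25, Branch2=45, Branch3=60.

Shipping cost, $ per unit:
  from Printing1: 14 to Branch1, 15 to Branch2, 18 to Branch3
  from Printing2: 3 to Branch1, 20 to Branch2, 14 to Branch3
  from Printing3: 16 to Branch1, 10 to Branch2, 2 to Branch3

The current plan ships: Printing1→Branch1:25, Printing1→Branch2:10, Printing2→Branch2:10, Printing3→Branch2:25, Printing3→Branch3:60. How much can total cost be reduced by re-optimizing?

Current plan cost = 25·14 + 10·15 + 10·20 + 25·10 + 60·2 = $1070.
Optimal plan:
  Printing1 to Branch1: 15 × $14 = $210
  Printing1 to Branch2: 20 × $15 = $300
  Printing2 to Branch1: 10 × $3 = $30
  Printing3 to Branch2: 25 × $10 = $250
  Printing3 to Branch3: 60 × $2 = $120
Optimal cost = $910.
Saving = 1070 − 910 = $160.

160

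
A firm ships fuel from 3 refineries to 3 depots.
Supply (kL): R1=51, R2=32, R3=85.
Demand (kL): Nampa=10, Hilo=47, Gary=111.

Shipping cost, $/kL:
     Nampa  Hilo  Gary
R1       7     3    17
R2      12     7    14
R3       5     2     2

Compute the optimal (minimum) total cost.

One minimum-cost allocation:
  R1->Nampa: 10 × $7 = $70
  R1->Hilo: 41 × $3 = $123
  R2->Hilo: 6 × $7 = $42
  R2->Gary: 26 × $14 = $364
  R3->Gary: 85 × $2 = $170
Total = 70 + 123 + 42 + 364 + 170 = $769.
(Supply check: R1 ships 51; R2 ships 32; R3 ships 85.)

769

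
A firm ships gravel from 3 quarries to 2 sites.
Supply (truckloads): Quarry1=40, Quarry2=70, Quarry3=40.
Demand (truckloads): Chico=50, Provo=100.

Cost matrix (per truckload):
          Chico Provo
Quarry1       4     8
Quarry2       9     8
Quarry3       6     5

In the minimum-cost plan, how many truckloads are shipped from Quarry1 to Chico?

Optimal shipments:
  Quarry1→Chico: 40 truckloads
  Quarry2→Chico: 10 truckloads
  Quarry2→Provo: 60 truckloads
  Quarry3→Provo: 40 truckloads
Total cost = 930.
So Quarry1→Chico carries 40 truckloads.

40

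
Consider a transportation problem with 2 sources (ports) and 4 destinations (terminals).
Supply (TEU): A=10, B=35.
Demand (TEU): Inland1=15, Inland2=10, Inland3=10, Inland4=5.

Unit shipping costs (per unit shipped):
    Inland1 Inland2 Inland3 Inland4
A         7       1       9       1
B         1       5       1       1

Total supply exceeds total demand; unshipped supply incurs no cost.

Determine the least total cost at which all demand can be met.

40

An optimal shipping plan:
  A–Inland2: 10 × 1 = 10
  B–Inland1: 15 × 1 = 15
  B–Inland3: 10 × 1 = 10
  B–Inland4: 5 × 1 = 5
Total = 10 + 15 + 10 + 5 = 40.
(Supply check: A ships 10; B ships 30.)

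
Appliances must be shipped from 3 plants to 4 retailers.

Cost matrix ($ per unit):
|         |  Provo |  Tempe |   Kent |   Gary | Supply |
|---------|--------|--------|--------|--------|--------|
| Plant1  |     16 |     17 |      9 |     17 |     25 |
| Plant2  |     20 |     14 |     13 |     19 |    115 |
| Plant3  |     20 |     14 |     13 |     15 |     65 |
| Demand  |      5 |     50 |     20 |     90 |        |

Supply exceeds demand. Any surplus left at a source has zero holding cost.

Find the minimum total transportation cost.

2410

An optimal shipping plan:
  Plant1–Provo: 5 units
  Plant1–Kent: 20 units
  Plant2–Tempe: 50 units
  Plant2–Gary: 25 units
  Plant3–Gary: 65 units
Total cost = $2410.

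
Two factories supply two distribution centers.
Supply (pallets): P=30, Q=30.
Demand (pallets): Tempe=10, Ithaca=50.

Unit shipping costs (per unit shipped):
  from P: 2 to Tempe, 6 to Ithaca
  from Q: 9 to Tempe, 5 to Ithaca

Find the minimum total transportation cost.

A cheapest plan:
  P→Tempe: 10 × 2 = 20
  P→Ithaca: 20 × 6 = 120
  Q→Ithaca: 30 × 5 = 150
Total = 20 + 120 + 150 = 290.

290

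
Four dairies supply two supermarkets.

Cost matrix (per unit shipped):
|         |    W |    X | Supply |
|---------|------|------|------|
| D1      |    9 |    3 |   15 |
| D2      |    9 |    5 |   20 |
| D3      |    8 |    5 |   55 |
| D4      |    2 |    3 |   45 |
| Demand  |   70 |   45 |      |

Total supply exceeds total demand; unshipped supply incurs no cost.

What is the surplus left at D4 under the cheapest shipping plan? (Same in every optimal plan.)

An optimal plan:
  D1->X: 15 × 3 = 45
  D2->X: 20 × 5 = 100
  D3->W: 25 × 8 = 200
  D3->X: 10 × 5 = 50
  D4->W: 45 × 2 = 90
Total cost = 485.
D4 ships 45 of its 45, leaving 0.

0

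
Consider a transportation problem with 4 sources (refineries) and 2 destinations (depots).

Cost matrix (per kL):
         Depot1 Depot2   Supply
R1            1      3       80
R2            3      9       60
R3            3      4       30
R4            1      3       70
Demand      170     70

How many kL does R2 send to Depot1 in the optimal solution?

60

Optimal shipments:
  R1→Depot1: 40 × 1 = 40
  R1→Depot2: 40 × 3 = 120
  R2→Depot1: 60 × 3 = 180
  R3→Depot2: 30 × 4 = 120
  R4→Depot1: 70 × 1 = 70
Total cost = 530.
So R2→Depot1 carries 60 kL.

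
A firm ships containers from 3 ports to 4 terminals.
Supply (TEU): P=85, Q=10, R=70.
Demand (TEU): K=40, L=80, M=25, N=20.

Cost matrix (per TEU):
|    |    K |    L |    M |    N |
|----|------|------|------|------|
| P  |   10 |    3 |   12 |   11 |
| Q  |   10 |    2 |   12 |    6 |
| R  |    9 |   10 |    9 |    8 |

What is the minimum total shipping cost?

An optimal shipping plan:
  P→K: 5 TEU
  P→L: 80 TEU
  Q→N: 10 TEU
  R→K: 35 TEU
  R→M: 25 TEU
  R→N: 10 TEU
Total cost = 970.
(Supply check: P ships 85; Q ships 10; R ships 70.)

970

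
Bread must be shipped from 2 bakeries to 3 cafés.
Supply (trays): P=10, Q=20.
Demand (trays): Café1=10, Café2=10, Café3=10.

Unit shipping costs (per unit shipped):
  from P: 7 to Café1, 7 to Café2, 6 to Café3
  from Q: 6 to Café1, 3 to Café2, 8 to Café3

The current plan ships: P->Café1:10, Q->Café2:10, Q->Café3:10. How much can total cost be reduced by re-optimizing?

30

Current plan cost = 10·7 + 10·3 + 10·8 = 180.
Optimal plan:
  P->Café3: 10 trays
  Q->Café1: 10 trays
  Q->Café2: 10 trays
Optimal cost = 150.
Saving = 180 − 150 = 30.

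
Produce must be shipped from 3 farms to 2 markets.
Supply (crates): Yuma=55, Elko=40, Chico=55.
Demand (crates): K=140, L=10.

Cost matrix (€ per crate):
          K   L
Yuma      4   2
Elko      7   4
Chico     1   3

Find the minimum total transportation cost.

525

A cheapest plan:
  Yuma->K: 55 × €4 = €220
  Elko->K: 30 × €7 = €210
  Elko->L: 10 × €4 = €40
  Chico->K: 55 × €1 = €55
Total = 220 + 210 + 40 + 55 = €525.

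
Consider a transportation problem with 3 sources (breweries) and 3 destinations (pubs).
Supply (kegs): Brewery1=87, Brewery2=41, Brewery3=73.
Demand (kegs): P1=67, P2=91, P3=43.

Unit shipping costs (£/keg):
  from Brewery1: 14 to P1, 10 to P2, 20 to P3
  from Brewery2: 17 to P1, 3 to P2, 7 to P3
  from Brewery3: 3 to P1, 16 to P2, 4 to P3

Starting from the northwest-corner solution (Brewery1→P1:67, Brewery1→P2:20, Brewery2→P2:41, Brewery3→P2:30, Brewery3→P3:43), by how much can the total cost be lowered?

Current plan cost = 67·14 + 20·10 + 41·3 + 30·16 + 43·4 = £1913.
Optimal plan:
  Brewery1–P2: 87 × £10 = £870
  Brewery2–P2: 4 × £3 = £12
  Brewery2–P3: 37 × £7 = £259
  Brewery3–P1: 67 × £3 = £201
  Brewery3–P3: 6 × £4 = £24
Optimal cost = £1366.
Saving = 1913 − 1366 = £547.

547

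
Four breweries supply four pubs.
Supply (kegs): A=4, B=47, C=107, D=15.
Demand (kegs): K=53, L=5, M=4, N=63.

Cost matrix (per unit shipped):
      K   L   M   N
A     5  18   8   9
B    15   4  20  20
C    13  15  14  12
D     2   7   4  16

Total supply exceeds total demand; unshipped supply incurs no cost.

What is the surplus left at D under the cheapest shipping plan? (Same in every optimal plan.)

0

An optimal plan:
  A→K: 4 × 5 = 20
  B→L: 5 × 4 = 20
  C→K: 34 × 13 = 442
  C→M: 4 × 14 = 56
  C→N: 63 × 12 = 756
  D→K: 15 × 2 = 30
Total cost = 1324.
D ships 15 of its 15, leaving 0.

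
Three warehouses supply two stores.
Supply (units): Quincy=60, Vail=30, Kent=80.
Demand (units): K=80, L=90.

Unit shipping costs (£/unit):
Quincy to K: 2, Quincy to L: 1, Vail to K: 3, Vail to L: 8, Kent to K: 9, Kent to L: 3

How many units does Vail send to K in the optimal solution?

The minimum-cost plan:
  Quincy–K: 50 × £2 = £100
  Quincy–L: 10 × £1 = £10
  Vail–K: 30 × £3 = £90
  Kent–L: 80 × £3 = £240
Total cost = £440.
So Vail→K carries 30 units.

30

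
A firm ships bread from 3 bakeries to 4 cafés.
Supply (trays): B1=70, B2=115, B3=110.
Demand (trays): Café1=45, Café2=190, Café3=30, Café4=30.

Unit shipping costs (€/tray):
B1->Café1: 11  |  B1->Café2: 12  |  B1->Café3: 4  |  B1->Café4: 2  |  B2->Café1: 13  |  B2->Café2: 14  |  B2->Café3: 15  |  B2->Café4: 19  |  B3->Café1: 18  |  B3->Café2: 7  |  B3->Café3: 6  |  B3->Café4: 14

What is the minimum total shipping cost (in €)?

2635

A cheapest plan:
  B1->Café2: 10 × €12 = €120
  B1->Café3: 30 × €4 = €120
  B1->Café4: 30 × €2 = €60
  B2->Café1: 45 × €13 = €585
  B2->Café2: 70 × €14 = €980
  B3->Café2: 110 × €7 = €770
Total = 120 + 120 + 60 + 585 + 980 + 770 = €2635.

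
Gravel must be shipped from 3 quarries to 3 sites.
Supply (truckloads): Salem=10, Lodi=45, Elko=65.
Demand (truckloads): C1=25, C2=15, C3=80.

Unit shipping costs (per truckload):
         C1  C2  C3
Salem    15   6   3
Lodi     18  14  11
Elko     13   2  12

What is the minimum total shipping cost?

1180

Optimal allocation:
  Salem to C3: 10 truckloads
  Lodi to C3: 45 truckloads
  Elko to C1: 25 truckloads
  Elko to C2: 15 truckloads
  Elko to C3: 25 truckloads
Total cost = 1180.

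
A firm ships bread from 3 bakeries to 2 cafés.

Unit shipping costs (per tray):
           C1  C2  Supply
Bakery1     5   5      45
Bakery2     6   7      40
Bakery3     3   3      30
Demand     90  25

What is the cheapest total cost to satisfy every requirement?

Optimal allocation:
  Bakery1→C1: 20 × 5 = 100
  Bakery1→C2: 25 × 5 = 125
  Bakery2→C1: 40 × 6 = 240
  Bakery3→C1: 30 × 3 = 90
Total = 100 + 125 + 240 + 90 = 555.

555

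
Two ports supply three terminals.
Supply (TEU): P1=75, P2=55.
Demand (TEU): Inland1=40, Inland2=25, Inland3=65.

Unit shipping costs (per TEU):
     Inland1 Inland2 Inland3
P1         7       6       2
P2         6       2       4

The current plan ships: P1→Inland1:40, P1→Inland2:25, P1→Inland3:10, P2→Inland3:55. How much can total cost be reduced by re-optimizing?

Current plan cost = 40·7 + 25·6 + 10·2 + 55·4 = 670.
Optimal plan:
  P1->Inland1: 10 × 7 = 70
  P1->Inland3: 65 × 2 = 130
  P2->Inland1: 30 × 6 = 180
  P2->Inland2: 25 × 2 = 50
Optimal cost = 430.
Saving = 670 − 430 = 240.

240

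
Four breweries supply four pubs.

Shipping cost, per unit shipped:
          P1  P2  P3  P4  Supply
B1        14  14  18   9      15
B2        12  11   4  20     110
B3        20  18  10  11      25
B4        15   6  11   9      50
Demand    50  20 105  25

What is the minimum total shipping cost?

An optimal shipping plan:
  B1 to P1: 15 kegs
  B2 to P1: 5 kegs
  B2 to P3: 105 kegs
  B3 to P4: 25 kegs
  B4 to P1: 30 kegs
  B4 to P2: 20 kegs
Total cost = 1535.
(Supply check: B1 ships 15; B2 ships 110; B3 ships 25; B4 ships 50.)

1535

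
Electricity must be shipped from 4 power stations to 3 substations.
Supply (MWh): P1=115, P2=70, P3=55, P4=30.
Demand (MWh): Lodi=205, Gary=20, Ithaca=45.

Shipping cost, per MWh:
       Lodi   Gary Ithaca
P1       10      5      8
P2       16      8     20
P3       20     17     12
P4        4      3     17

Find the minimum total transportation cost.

2970

Optimal allocation:
  P1 to Lodi: 115 × 10 = 1150
  P2 to Lodi: 50 × 16 = 800
  P2 to Gary: 20 × 8 = 160
  P3 to Lodi: 10 × 20 = 200
  P3 to Ithaca: 45 × 12 = 540
  P4 to Lodi: 30 × 4 = 120
Total = 1150 + 800 + 160 + 200 + 540 + 120 = 2970.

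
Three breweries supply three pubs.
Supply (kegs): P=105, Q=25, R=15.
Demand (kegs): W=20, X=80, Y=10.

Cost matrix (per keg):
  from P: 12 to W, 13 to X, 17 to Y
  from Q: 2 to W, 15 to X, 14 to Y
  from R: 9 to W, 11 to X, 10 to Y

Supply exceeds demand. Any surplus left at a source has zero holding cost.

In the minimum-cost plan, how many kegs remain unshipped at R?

Minimum-cost shipments:
  P–X: 75 × 13 = 975
  Q–W: 20 × 2 = 40
  R–X: 5 × 11 = 55
  R–Y: 10 × 10 = 100
Total cost = 1170.
R ships 15 of its 15, leaving 0.

0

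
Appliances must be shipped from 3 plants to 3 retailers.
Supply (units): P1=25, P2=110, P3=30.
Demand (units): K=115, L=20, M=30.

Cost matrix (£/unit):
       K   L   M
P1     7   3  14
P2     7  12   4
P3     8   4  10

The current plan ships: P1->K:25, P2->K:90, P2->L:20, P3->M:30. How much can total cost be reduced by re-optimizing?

Current plan cost = 25·7 + 90·7 + 20·12 + 30·10 = £1345.
Optimal plan:
  P1→K: 5 × £7 = £35
  P1→L: 20 × £3 = £60
  P2→K: 80 × £7 = £560
  P2→M: 30 × £4 = £120
  P3→K: 30 × £8 = £240
Optimal cost = £1015.
Saving = 1345 − 1015 = £330.

330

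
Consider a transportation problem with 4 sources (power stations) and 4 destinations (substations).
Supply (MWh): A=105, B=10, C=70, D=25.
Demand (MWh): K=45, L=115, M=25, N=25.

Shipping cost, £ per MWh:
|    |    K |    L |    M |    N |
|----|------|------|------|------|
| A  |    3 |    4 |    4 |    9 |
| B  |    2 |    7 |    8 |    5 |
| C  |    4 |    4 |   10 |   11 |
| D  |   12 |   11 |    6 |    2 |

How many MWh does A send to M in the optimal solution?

25

Solving gives:
  A→K: 35 × £3 = £105
  A→L: 45 × £4 = £180
  A→M: 25 × £4 = £100
  B→K: 10 × £2 = £20
  C→L: 70 × £4 = £280
  D→N: 25 × £2 = £50
Total cost = £735.
So A→M carries 25 MWh.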